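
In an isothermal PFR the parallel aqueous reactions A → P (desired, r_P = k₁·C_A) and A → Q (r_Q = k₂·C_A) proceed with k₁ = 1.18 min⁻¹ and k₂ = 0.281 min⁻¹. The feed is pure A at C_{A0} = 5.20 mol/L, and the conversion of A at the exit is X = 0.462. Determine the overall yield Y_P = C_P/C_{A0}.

0.373

C_A = C_{A0}(1−X) = 2.798 mol/L.
Both paths are first order in A, so the instantaneous fraction to P is constant: dC_P/d(−C_A) = k₁/(k₁+k₂) = 0.8077.
C_P = 0.8077·(C_{A0}−C_A) = 0.8077×2.402 = 1.94 mol/L.
Y_P = C_P/C_{A0} = 1.940/5.20 = 0.373.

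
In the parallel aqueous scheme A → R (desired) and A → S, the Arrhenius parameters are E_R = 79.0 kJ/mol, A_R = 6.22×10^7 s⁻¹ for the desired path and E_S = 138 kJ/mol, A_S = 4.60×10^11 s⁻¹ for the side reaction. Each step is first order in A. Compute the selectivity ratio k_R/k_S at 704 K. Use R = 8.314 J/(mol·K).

k_R/k_S = (A_R/A_S)·exp[−(E_R−E_S)/(RT)] = (A_R/A_S)·exp[(E_S−E_R)/(RT)].
(E_S−E_R)/(RT) = (138−79.0)×10³/(8.314×704) = 59000/5853 = 10.08.
k_R/k_S = (6.22×10^7/4.60×10^11)·exp(10.08) = 1.352×10^-4 × 23866 = 3.23.
Since E_R < E_S, lowering the temperature improves selectivity toward R.

3.23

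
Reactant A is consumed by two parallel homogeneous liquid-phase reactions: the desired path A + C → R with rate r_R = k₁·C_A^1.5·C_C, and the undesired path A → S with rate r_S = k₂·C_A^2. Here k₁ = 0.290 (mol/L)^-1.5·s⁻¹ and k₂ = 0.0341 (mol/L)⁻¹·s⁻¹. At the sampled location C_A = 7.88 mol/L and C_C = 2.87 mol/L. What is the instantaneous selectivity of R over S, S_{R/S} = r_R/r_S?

8.69

S_{R/S} = r_R/r_S = (k₁·C_A^1.5·C_C)/(k₂·C_A^2) = (k₁/k₂)·C_A^-0.5·C_C.
= (0.290×7.880^1.5×2.870) / (0.0341×7.880^2) = 18.41/2.117 = 8.69.
The undesired path is higher order in A, so low C_A (CSTR or dilute feed) favours R.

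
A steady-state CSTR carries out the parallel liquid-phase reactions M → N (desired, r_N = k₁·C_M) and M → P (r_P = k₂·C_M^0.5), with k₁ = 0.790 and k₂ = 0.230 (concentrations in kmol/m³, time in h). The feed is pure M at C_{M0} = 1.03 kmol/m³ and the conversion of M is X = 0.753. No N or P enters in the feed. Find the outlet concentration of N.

Exit C_M = C_{M0}(1−X) = 1.03×0.247 = 0.2544 kmol/m³.
In a CSTR the entire volume is at exit conditions, so r_N = 0.790×0.2544 = 0.2010 and r_P = 0.230×0.2544^0.5 = 0.1160.
Fraction of consumed M going to N: r_N/(r_N+r_P) = 0.6340.
C_N = 0.6340·C_{M0}·X = 0.6340×1.03×0.753 = 0.492 kmol/m³.

0.492 kmol/m³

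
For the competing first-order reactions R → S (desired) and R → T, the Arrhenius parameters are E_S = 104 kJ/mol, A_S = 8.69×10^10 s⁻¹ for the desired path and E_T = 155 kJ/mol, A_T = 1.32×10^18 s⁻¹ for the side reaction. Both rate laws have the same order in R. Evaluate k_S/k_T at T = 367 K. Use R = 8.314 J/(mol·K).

1.20

With equal orders, S_{S/T} = k_S/k_T = (A_S/A_T)·exp[(E_T−E_S)/(RT)].
(E_T−E_S)/(RT) = (155−104)×10³/(8.314×367) = 51000/3051 = 16.71.
k_S/k_T = (8.69×10^10/1.32×10^18)·exp(16.71) = 6.583×10^-8 × 1.816×10^7 = 1.20.
Since E_S < E_T, lowering the temperature improves selectivity toward S.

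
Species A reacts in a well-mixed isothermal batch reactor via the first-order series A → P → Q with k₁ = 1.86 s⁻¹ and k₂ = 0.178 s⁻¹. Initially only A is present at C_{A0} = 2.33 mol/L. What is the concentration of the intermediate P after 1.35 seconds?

1.82 mol/L

Solving the coupled first-order balances gives C_P(t) = [k₁/(k₂−k₁)]·C_{A0}·(e^(−k₁t) − e^(−k₂t)).
e^(−k₁t) = e^(−1.86×1.35) = e^(−2.511) = 0.08119; e^(−k₂t) = e^(−0.2403) = 0.7864.
C_P = 1.86×2.33/(0.178−1.86) × (0.08119−0.7864) = (-2.577)×(-0.7052) = 1.817 mol/L.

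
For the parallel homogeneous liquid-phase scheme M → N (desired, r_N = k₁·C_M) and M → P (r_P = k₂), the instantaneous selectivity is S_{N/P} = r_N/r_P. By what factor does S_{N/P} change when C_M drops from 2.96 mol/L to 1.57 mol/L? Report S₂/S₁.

S_{N/P} = (k₁/k₂)·C_M, so S₂/S₁ = (C_{M,2}/C_{M,1}).
= 1.57/2.96 = 0.530.

0.530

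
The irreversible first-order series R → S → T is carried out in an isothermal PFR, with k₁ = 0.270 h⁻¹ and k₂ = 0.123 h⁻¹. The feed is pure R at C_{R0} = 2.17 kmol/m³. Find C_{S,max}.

For a first-order series the maximum intermediate yield is C_{S,max}/C_{R0} = (k₁/k₂)^[k₂/(k₂−k₁)].
= (0.270/0.123)^(0.123/(0.123−0.270)) = (2.195)^(-0.8367) = 0.5180.
C_{S,max} = 0.5180×2.17 = 1.12 kmol/m³.

1.12 kmol/m³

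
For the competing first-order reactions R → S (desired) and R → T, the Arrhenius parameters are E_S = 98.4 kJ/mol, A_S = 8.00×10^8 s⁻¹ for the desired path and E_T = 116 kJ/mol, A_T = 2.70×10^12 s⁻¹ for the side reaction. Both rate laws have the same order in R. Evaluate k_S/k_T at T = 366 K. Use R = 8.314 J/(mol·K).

0.0963

Since both paths have the same order in R, the concentration cancels and S_{S/T} = k_S/k_T = (A_S/A_T)·exp[(E_T−E_S)/(RT)].
(E_T−E_S)/(RT) = (116−98.4)×10³/(8.314×366) = 17600/3043 = 5.784.
k_S/k_T = (8.00×10^8/2.70×10^12)·exp(5.784) = 2.963×10^-4 × 325.0 = 0.0963.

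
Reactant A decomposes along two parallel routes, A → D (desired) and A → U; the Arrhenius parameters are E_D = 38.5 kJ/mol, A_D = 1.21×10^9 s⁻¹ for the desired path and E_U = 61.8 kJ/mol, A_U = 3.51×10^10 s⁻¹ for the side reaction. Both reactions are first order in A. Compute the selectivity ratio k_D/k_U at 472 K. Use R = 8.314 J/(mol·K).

13.1

With equal orders, S_{D/U} = k_D/k_U = (A_D/A_U)·exp[(E_U−E_D)/(RT)].
(E_U−E_D)/(RT) = (61.8−38.5)×10³/(8.314×472) = 23300/3924 = 5.938.
k_D/k_U = (1.21×10^9/3.51×10^10)·exp(5.938) = 0.03447 × 379.0 = 13.1.
Since E_D < E_U, lowering the temperature improves selectivity toward D.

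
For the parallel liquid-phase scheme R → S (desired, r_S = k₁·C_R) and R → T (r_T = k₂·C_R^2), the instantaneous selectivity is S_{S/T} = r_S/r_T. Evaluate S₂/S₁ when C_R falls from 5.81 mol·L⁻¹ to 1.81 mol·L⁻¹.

S_{S/T} = (k₁/k₂)·C_R⁻¹, so S₂/S₁ = (C_{R,2}/C_{R,1})⁻¹.
= 5.81/1.81 = 3.21.
Selectivity toward S rises as C_R falls — low-concentration operation is favoured.

3.21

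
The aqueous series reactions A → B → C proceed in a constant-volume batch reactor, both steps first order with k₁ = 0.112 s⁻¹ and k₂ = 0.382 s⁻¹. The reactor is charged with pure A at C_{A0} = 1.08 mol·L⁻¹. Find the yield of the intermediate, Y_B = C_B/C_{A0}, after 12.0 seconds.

0.104

The intermediate concentration in a first-order A→B→C sequence is C_B = k₁C_{A0}(e^(−k₁t) − e^(−k₂t))/(k₂−k₁).
e^(−k₁t) = e^(−0.112×12.0) = e^(−1.344) = 0.2608; e^(−k₂t) = e^(−4.584) = 0.01021.
C_B = 0.112×1.08/(0.382−0.112) × (0.2608−0.01021) = 0.4480×0.2506 = 0.1123 mol·L⁻¹.
Y_B = C_B/C_{A0} = 0.1123/1.08 = 0.104.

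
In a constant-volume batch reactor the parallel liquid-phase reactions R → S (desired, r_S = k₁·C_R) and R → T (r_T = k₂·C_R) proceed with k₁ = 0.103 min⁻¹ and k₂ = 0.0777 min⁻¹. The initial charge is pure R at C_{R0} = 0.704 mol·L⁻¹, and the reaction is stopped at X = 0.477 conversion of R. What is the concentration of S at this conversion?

0.191 mol·L⁻¹

C_R = C_{R0}(1−X) = 0.3682 mol·L⁻¹.
Both paths are first order in R, so the instantaneous fraction to S is constant: dC_S/d(−C_R) = k₁/(k₁+k₂) = 0.5700.
C_S = 0.5700·(C_{R0}−C_R) = 0.5700×0.3358 = 0.191 mol·L⁻¹.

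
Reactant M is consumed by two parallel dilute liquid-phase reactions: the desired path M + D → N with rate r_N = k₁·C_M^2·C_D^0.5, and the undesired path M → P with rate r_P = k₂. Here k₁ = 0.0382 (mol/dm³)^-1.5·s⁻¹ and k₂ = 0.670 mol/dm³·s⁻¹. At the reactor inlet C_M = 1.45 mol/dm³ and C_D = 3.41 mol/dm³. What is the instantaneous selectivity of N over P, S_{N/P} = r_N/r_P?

0.221

S_{N/P} = r_N/r_P = (k₁·C_M^2·C_D^0.5)/(k₂) = (k₁/k₂)·C_M^2·C_D^0.5.
= (0.0382×1.450^2×3.410^0.5) / (0.670) = 0.1483/0.6700 = 0.221.
Since the desired path is higher order in M, keeping C_M high (PFR or concentrated feed) favours N.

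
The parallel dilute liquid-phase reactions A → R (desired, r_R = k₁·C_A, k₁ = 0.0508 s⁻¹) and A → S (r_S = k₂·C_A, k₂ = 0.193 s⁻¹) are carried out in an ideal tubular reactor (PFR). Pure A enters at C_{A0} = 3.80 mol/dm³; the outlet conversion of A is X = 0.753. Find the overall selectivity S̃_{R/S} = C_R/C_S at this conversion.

0.263

C_A = C_{A0}(1−X) = 0.9386 mol/dm³.
Both paths are first order in A, so the instantaneous fraction to R is constant: dC_R/d(−C_A) = k₁/(k₁+k₂) = 0.2084.
C_R = 0.2084·(C_{A0}−C_A) = 0.2084×2.861 = 0.596 mol/dm³.
C_S = (C_{A0}−C_A)−C_R = 2.265 mol/dm³; S̃_{R/S} = 0.5962/2.265 = 0.263.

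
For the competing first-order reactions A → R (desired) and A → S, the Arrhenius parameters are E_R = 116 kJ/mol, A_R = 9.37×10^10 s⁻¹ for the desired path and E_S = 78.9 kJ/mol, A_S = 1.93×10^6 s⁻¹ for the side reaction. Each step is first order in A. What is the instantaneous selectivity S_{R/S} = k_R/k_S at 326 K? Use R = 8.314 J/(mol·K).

0.0551

With equal orders, S_{R/S} = k_R/k_S = (A_R/A_S)·exp[(E_S−E_R)/(RT)].
(E_S−E_R)/(RT) = (78.9−116)×10³/(8.314×326) = -37100/2710 = -13.69.
k_R/k_S = (9.37×10^10/1.93×10^6)·exp(-13.69) = 48549 × 1.136×10^-6 = 0.0551.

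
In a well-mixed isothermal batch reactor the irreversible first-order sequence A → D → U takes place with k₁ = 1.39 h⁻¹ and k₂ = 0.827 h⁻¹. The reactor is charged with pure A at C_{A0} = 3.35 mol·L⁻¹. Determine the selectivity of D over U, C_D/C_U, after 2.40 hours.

For first-order series with pure A initially, C_D(t) = k₁C_{A0}/(k₂−k₁)·(e^(−k₁t) − e^(−k₂t)).
e^(−k₁t) = e^(−1.39×2.40) = e^(−3.336) = 0.03558; e^(−k₂t) = e^(−1.985) = 0.1374.
C_D = 1.39×3.35/(0.827−1.39) × (0.03558−0.1374) = (-8.271)×(-0.1018) = 0.8422 mol·L⁻¹.
C_A = C_{A0}e^(−k₁t) = 0.1192 mol·L⁻¹, so C_U = C_{A0}−C_A−C_D = 2.389 mol·L⁻¹; C_D/C_U = 0.353.

0.353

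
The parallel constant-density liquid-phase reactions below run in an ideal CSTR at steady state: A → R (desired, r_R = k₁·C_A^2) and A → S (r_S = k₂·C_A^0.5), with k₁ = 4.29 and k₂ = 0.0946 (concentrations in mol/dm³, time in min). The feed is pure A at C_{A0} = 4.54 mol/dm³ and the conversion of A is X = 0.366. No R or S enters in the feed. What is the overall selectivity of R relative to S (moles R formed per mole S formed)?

221

Exit C_A = C_{A0}(1−X) = 4.54×0.634 = 2.878 mol/dm³.
Rates in a CSTR are evaluated at the outlet concentration: r_R = 4.29×2.878^2 = 35.54, r_S = 0.0946×2.878^0.5 = 0.1605.
Overall selectivity = C_R/C_S = r_Rτ/(r_Sτ) = r_R/r_S = 221.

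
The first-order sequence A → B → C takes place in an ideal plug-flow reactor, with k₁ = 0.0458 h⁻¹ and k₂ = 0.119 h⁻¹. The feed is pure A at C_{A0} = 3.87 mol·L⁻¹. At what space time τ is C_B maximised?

The intermediate peaks when r₁ = r₂, i.e. k₁e^(−k₁τ) = k₂e^(−k₂τ), giving τ_opt = ln(k₂/k₁)/(k₂−k₁).
= ln(0.119/0.0458)/(0.119−0.0458) = ln(2.598)/0.07320 = 0.9548/0.07320 = 13.0 h.

13.0 h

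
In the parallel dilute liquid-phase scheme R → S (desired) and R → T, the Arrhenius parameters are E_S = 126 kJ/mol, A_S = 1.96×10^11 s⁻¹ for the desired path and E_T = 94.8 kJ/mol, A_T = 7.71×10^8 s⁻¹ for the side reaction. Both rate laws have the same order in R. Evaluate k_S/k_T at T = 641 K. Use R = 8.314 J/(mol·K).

Since both paths have the same order in R, the concentration cancels and S_{S/T} = k_S/k_T = (A_S/A_T)·exp[(E_T−E_S)/(RT)].
(E_T−E_S)/(RT) = (94.8−126)×10³/(8.314×641) = -31200/5329 = -5.854.
k_S/k_T = (1.96×10^11/7.71×10^8)·exp(-5.854) = 254.2 × 0.002867 = 0.729.

0.729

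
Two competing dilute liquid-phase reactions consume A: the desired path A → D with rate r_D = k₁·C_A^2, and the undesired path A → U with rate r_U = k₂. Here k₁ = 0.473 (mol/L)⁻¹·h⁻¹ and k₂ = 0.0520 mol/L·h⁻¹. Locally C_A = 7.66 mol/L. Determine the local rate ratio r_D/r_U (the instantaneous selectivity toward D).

S_{D/U} = r_D/r_U = (k₁·C_A^2)/(k₂) = (k₁/k₂)·C_A^2.
= (0.473×7.660^2) / (0.0520) = 27.75/0.05200 = 534.
Since the desired path is higher order in A, keeping C_A high (PFR or concentrated feed) favours D.

534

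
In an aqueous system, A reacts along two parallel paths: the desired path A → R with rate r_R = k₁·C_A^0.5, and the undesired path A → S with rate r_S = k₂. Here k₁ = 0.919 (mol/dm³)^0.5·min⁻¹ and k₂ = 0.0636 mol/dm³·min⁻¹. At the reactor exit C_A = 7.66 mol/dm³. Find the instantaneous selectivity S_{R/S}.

40.0

S_{R/S} = r_R/r_S = (k₁·C_A^0.5)/(k₂) = (k₁/k₂)·C_A^0.5.
= (0.919×7.660^0.5) / (0.0636) = 2.543/0.06360 = 40.0.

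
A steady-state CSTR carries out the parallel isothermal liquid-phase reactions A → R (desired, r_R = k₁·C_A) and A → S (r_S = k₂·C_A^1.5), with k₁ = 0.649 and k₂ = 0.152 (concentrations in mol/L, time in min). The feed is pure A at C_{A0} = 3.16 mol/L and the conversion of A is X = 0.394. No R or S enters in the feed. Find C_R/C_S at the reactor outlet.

Exit C_A = C_{A0}(1−X) = 3.16×0.606 = 1.915 mol/L.
Rates in a CSTR are evaluated at the outlet concentration: r_R = 0.649×1.915 = 1.243, r_S = 0.152×1.915^1.5 = 0.4028.
Overall selectivity = C_R/C_S = r_Rτ/(r_Sτ) = r_R/r_S = 3.09.

3.09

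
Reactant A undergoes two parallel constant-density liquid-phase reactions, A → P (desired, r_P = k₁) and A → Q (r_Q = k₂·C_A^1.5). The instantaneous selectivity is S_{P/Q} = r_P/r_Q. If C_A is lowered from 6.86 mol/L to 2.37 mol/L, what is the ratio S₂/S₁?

S_{P/Q} = (k₁/k₂)·C_A^-1.5, so S₂/S₁ = (C_{A,2}/C_{A,1})^-1.5.
= (2.37/6.86)^(-1.5) = (0.3455)^(-1.5) = 4.92.

4.92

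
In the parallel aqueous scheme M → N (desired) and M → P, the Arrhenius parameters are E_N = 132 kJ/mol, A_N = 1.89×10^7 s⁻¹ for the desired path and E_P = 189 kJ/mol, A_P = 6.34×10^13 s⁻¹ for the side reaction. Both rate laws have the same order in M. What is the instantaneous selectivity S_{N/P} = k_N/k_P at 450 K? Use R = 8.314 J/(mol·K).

k_N/k_P = (A_N/A_P)·exp[−(E_N−E_P)/(RT)] = (A_N/A_P)·exp[(E_P−E_N)/(RT)].
(E_P−E_N)/(RT) = (189−132)×10³/(8.314×450) = 57000/3741 = 15.24.
k_N/k_P = (1.89×10^7/6.34×10^13)·exp(15.24) = 2.981×10^-7 × 4.136×10^6 = 1.23.

1.23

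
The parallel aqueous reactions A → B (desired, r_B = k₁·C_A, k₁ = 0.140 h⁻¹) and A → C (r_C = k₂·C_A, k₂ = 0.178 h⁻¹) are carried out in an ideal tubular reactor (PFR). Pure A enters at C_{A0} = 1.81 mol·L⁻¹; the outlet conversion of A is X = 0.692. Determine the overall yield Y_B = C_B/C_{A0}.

C_A = C_{A0}(1−X) = 0.5575 mol·L⁻¹.
Both paths are first order in A, so the instantaneous fraction to B is constant: dC_B/d(−C_A) = k₁/(k₁+k₂) = 0.4403.
C_B = 0.4403·(C_{A0}−C_A) = 0.4403×1.253 = 0.551 mol·L⁻¹.
Y_B = C_B/C_{A0} = 0.5514/1.81 = 0.305.

0.305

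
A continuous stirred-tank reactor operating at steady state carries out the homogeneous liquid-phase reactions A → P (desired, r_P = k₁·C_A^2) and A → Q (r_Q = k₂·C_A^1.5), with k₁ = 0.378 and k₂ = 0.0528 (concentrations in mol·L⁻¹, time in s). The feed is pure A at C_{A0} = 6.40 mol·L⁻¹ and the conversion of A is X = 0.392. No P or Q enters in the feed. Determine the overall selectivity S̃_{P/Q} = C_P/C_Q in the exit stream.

14.1

Exit C_A = C_{A0}(1−X) = 6.40×0.608 = 3.891 mol·L⁻¹.
A CSTR operates uniformly at the exit composition, giving r_P = 5.723 and r_Q = 0.4053 (each k·C_A^n at C_A = 3.891).
Overall selectivity = C_P/C_Q = r_Pτ/(r_Qτ) = r_P/r_Q = 14.1.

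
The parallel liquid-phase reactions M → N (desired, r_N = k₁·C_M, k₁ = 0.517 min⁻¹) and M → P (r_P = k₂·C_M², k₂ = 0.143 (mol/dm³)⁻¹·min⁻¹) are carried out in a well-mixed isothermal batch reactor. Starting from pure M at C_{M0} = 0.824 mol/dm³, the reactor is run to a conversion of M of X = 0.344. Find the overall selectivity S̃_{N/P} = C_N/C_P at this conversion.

5.31

C_M = C_{M0}(1−X) = 0.5405 mol/dm³.
Along a PFR/batch, dC_N/dC_M = −r_N/(r_N+r_P) = −k₁/(k₁+k₂·C_M).
Integrating from C_{M0} to C_M: C_N = (0.517/0.143)·ln[(0.517+0.143·0.824)/(0.517+0.143·0.541)] = 3.615·ln(0.6348/0.5943) = 0.2385 mol/dm³.
C_P = (C_{M0}−C_M)−C_N = 0.04491 mol/dm³; S̃_{N/P} = 0.2385/0.04491 = 5.31.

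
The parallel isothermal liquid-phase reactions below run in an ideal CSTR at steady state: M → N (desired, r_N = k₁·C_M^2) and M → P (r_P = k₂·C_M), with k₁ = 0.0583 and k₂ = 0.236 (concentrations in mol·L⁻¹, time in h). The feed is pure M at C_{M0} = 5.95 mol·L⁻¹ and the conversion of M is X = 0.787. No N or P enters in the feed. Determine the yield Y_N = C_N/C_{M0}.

0.188

Exit C_M = C_{M0}(1−X) = 5.95×0.213 = 1.267 mol·L⁻¹.
Rates in a CSTR are evaluated at the outlet concentration: r_N = 0.0583×1.267^2 = 0.09364, r_P = 0.236×1.267 = 0.2991.
Fraction of consumed M going to N: r_N/(r_N+r_P) = 0.2384.
C_N = 0.2384·C_{M0}·X = 0.2384×5.95×0.787 = 1.12 mol·L⁻¹; Y_N = C_N/C_{M0} = 0.188.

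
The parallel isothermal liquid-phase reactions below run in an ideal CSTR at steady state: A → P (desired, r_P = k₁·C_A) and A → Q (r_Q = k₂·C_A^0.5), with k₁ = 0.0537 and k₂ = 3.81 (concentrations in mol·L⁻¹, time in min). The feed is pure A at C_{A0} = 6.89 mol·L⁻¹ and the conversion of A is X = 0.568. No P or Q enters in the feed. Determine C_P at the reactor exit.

Exit C_A = C_{A0}(1−X) = 6.89×0.432 = 2.976 mol·L⁻¹.
A CSTR operates uniformly at the exit composition, giving r_P = 0.1598 and r_Q = 6.573 (each k·C_A^n at C_A = 2.976).
Fraction of consumed A going to P: r_P/(r_P+r_Q) = 0.02374.
C_P = 0.02374·C_{A0}·X = 0.02374×6.89×0.568 = 0.0929 mol·L⁻¹.

0.0929 mol·L⁻¹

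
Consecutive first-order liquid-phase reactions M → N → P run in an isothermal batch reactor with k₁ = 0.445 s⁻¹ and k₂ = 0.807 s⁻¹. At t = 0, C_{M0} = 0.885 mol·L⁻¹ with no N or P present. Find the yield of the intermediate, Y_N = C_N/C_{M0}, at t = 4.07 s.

0.155

The intermediate concentration in a first-order A→B→C sequence is C_N = k₁C_{M0}(e^(−k₁t) − e^(−k₂t))/(k₂−k₁).
e^(−k₁t) = e^(−0.445×4.07) = e^(−1.811) = 0.1635; e^(−k₂t) = e^(−3.284) = 0.03746.
C_N = 0.445×0.885/(0.807−0.445) × (0.1635−0.03746) = 1.088×0.1260 = 0.1371 mol·L⁻¹.
Y_N = C_N/C_{M0} = 0.1371/0.885 = 0.155.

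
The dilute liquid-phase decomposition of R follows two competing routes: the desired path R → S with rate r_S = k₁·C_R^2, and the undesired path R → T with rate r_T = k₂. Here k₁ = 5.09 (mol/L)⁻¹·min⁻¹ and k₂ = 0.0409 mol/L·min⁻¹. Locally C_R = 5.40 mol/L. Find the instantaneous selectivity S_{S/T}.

3629

S_{S/T} = r_S/r_T = (k₁·C_R^2)/(k₂) = (k₁/k₂)·C_R^2.
= (5.09×5.400^2) / (0.0409) = 148.4/0.04090 = 3629.
Since the desired path is higher order in R, keeping C_R high (PFR or concentrated feed) favours S.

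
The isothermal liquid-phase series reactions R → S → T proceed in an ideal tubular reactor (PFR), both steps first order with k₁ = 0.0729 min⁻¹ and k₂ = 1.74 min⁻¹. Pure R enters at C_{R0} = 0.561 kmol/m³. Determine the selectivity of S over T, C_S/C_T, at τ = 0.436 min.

2.33

For first-order series with pure R initially, C_S(τ) = k₁C_{R0}/(k₂−k₁)·(e^(−k₁τ) − e^(−k₂τ)).
e^(−k₁τ) = e^(−0.0729×0.436) = e^(−0.03178) = 0.9687; e^(−k₂τ) = e^(−0.7586) = 0.4683.
C_S = 0.0729×0.561/(1.74−0.0729) × (0.9687−0.4683) = 0.02453×0.5004 = 0.01228 kmol/m³.
C_R = C_{R0}e^(−k₁τ) = 0.5434 kmol/m³, so C_T = C_{R0}−C_R−C_S = 0.005275 kmol/m³; C_S/C_T = 2.33.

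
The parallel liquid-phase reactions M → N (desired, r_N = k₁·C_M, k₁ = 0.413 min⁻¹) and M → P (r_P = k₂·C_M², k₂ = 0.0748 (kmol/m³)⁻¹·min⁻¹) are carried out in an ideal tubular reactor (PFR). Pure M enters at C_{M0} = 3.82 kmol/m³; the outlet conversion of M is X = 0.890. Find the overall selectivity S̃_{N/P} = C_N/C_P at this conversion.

2.77

C_M = C_{M0}(1−X) = 0.4202 kmol/m³.
Along a PFR/batch, dC_N/dC_M = −r_N/(r_N+r_P) = −k₁/(k₁+k₂·C_M).
Integrating from C_{M0} to C_M: C_N = (0.413/0.0748)·ln[(0.413+0.0748·3.82)/(0.413+0.0748·0.420)] = 5.521·ln(0.6987/0.4444) = 2.498 kmol/m³.
C_P = (C_{M0}−C_M)−C_N = 0.9015 kmol/m³; S̃_{N/P} = 2.498/0.9015 = 2.77.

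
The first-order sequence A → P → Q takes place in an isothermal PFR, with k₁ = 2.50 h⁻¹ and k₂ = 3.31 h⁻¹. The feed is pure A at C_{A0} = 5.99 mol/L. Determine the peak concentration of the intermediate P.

1.90 mol/L

Evaluating C_P at τ_opt = ln(k₂/k₁)/(k₂−k₁) gives C_{P,max}/C_{A0} = (k₁/k₂)^[k₂/(k₂−k₁)].
= (2.50/3.31)^(3.31/(3.31−2.50)) = (0.7553)^(4.086) = 0.3176.
C_{P,max} = 0.3176×5.99 = 1.90 mol/L.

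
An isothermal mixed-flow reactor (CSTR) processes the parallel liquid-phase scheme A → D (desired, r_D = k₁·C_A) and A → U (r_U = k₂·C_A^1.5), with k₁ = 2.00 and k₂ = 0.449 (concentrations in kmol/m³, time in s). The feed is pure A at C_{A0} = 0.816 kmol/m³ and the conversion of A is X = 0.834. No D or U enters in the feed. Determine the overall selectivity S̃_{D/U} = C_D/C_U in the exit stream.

Exit C_A = C_{A0}(1−X) = 0.816×0.166 = 0.1355 kmol/m³.
In a CSTR the entire volume is at exit conditions, so r_D = 2.00×0.1355 = 0.2709 and r_U = 0.449×0.1355^1.5 = 0.02238.
Overall selectivity = C_D/C_U = r_Dτ/(r_Uτ) = r_D/r_U = 12.1.

12.1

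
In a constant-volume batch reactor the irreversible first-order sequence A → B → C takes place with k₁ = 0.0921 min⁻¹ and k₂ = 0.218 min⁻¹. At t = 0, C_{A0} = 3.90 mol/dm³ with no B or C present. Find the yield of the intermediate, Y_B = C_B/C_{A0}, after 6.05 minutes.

For first-order series with pure A initially, C_B(t) = k₁C_{A0}/(k₂−k₁)·(e^(−k₁t) − e^(−k₂t)).
e^(−k₁t) = e^(−0.0921×6.05) = e^(−0.5572) = 0.5728; e^(−k₂t) = e^(−1.319) = 0.2674.
C_B = 0.0921×3.90/(0.218−0.0921) × (0.5728−0.2674) = 2.853×0.3054 = 0.8712 mol/dm³.
Y_B = C_B/C_{A0} = 0.8712/3.90 = 0.223.

0.223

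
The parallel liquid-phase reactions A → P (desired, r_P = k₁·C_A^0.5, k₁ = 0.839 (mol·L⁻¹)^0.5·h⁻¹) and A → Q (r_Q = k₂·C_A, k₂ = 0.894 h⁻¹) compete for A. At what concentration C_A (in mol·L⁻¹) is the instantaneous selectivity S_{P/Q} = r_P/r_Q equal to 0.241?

15.2 mol·L⁻¹

S_{P/Q} = (k₁/k₂)·C_A^-0.5 ⇒ C_A = (S·k₂/k₁)^(-2).
= (0.241×0.894/0.839)^(-2) = (0.2568)^(-2) = 15.2 mol·L⁻¹.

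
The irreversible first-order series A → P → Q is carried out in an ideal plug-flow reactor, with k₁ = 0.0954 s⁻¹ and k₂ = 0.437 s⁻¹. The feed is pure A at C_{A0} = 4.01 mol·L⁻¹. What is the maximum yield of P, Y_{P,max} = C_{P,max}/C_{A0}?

0.143

For a first-order series the maximum intermediate yield is C_{P,max}/C_{A0} = (k₁/k₂)^[k₂/(k₂−k₁)].
= (0.0954/0.437)^(0.437/(0.437−0.0954)) = (0.2183)^(1.279) = 0.1427.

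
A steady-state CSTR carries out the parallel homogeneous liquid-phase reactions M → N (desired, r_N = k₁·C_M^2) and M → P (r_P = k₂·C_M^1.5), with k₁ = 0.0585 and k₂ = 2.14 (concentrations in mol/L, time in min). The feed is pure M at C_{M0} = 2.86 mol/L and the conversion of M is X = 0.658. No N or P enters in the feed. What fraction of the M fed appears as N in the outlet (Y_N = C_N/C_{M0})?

0.0173

Exit C_M = C_{M0}(1−X) = 2.86×0.342 = 0.9781 mol/L.
Rates in a CSTR are evaluated at the outlet concentration: r_N = 0.0585×0.9781^2 = 0.05597, r_P = 2.14×0.9781^1.5 = 2.070.
Fraction of consumed M going to N: r_N/(r_N+r_P) = 0.02632.
C_N = 0.02632·C_{M0}·X = 0.02632×2.86×0.658 = 0.0495 mol/L; Y_N = C_N/C_{M0} = 0.0173.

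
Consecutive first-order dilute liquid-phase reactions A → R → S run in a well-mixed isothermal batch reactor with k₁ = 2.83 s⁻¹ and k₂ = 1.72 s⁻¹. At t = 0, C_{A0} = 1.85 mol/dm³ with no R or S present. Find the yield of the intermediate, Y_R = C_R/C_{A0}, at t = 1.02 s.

For first-order series with pure A initially, C_R(t) = k₁C_{A0}/(k₂−k₁)·(e^(−k₁t) − e^(−k₂t)).
e^(−k₁t) = e^(−2.83×1.02) = e^(−2.887) = 0.05577; e^(−k₂t) = e^(−1.754) = 0.1730.
C_R = 2.83×1.85/(1.72−2.83) × (0.05577−0.1730) = (-4.717)×(-0.1172) = 0.5530 mol/dm³.
Y_R = C_R/C_{A0} = 0.5530/1.85 = 0.299.

0.299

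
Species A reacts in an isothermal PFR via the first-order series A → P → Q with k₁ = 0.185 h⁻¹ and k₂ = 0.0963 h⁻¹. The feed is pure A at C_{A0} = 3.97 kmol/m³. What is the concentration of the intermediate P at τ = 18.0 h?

For first-order series with pure A initially, C_P(τ) = k₁C_{A0}/(k₂−k₁)·(e^(−k₁τ) − e^(−k₂τ)).
e^(−k₁τ) = e^(−0.185×18.0) = e^(−3.330) = 0.03579; e^(−k₂τ) = e^(−1.733) = 0.1767.
C_P = 0.185×3.97/(0.0963−0.185) × (0.03579−0.1767) = (-8.280)×(-0.1409) = 1.167 kmol/m³.

1.17 kmol/m³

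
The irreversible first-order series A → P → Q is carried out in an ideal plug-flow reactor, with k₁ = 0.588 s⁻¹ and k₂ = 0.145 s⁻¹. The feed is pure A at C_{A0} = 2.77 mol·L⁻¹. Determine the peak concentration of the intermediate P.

1.75 mol·L⁻¹

For a first-order series the maximum intermediate yield is C_{P,max}/C_{A0} = (k₁/k₂)^[k₂/(k₂−k₁)].
= (0.588/0.145)^(0.145/(0.145−0.588)) = (4.055)^(-0.3273) = 0.6324.
C_{P,max} = 0.6324×2.77 = 1.75 mol·L⁻¹.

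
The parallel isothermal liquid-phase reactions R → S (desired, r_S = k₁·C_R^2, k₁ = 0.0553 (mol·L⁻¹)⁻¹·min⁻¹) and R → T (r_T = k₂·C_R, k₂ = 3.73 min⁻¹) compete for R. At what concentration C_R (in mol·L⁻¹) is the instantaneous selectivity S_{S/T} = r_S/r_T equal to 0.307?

20.7 mol·L⁻¹

S_{S/T} = (k₁/k₂)·C_R ⇒ C_R = S·k₂/k₁.
= 0.307×3.73/0.0553 = 20.7 mol·L⁻¹.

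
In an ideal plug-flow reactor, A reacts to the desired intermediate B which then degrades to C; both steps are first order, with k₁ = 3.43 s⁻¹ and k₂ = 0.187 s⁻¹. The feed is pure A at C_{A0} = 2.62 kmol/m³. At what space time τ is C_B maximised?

The intermediate peaks when r₁ = r₂, i.e. k₁e^(−k₁τ) = k₂e^(−k₂τ), giving τ_opt = ln(k₂/k₁)/(k₂−k₁).
= ln(0.187/3.43)/(0.187−3.43) = ln(0.05452)/-3.243 = -2.909/-3.243 = 0.897 s.

0.897 s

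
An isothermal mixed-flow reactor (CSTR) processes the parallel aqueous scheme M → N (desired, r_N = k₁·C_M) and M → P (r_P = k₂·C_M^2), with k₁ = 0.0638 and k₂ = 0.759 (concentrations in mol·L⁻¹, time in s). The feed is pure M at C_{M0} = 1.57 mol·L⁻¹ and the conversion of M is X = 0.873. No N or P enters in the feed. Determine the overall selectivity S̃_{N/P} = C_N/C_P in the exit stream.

0.422

Exit C_M = C_{M0}(1−X) = 1.57×0.127 = 0.1994 mol·L⁻¹.
Rates in a CSTR are evaluated at the outlet concentration: r_N = 0.0638×0.1994 = 0.01272, r_P = 0.759×0.1994^2 = 0.03018.
Overall selectivity = C_N/C_P = r_Nτ/(r_Pτ) = r_N/r_P = 0.422.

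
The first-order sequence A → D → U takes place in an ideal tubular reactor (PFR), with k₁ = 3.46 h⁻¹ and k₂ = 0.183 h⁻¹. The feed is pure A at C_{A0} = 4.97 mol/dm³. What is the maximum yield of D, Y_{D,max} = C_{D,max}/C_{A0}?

0.849

Evaluating C_D at τ_opt = ln(k₂/k₁)/(k₂−k₁) gives C_{D,max}/C_{A0} = (k₁/k₂)^[k₂/(k₂−k₁)].
= (3.46/0.183)^(0.183/(0.183−3.46)) = (18.91)^(-0.05584) = 0.8486.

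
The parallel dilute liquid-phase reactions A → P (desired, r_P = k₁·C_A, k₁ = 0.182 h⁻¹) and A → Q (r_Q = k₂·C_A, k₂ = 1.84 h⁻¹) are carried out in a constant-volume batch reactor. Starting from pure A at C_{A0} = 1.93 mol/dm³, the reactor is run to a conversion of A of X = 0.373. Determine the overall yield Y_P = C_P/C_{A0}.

0.0336

C_A = C_{A0}(1−X) = 1.210 mol/dm³.
Both paths are first order in A, so the instantaneous fraction to P is constant: dC_P/d(−C_A) = k₁/(k₁+k₂) = 0.09001.
C_P = 0.09001·(C_{A0}−C_A) = 0.09001×0.7199 = 0.0648 mol/dm³.
Y_P = C_P/C_{A0} = 0.06480/1.93 = 0.0336.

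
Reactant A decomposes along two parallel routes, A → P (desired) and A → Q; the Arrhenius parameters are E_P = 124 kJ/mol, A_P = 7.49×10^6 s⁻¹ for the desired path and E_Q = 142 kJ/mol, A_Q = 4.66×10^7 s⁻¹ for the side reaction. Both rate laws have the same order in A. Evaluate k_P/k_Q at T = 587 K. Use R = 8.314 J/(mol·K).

Since both paths have the same order in A, the concentration cancels and S_{P/Q} = k_P/k_Q = (A_P/A_Q)·exp[(E_Q−E_P)/(RT)].
(E_Q−E_P)/(RT) = (142−124)×10³/(8.314×587) = 18000/4880 = 3.688.
k_P/k_Q = (7.49×10^6/4.66×10^7)·exp(3.688) = 0.1607 × 39.98 = 6.43.
Since E_P < E_Q, lowering the temperature improves selectivity toward P.

6.43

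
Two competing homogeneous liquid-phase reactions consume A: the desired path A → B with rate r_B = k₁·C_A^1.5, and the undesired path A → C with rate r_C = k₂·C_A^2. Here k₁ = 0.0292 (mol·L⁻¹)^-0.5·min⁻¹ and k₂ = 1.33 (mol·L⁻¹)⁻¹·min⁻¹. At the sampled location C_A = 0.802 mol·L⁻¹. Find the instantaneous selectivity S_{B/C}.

S_{B/C} = r_B/r_C = (k₁·C_A^1.5)/(k₂·C_A^2) = (k₁/k₂)·C_A^-0.5.
= (0.0292×0.8020^1.5) / (1.33×0.8020^2) = 0.02097/0.8555 = 0.0245.
The undesired path is higher order in A, so low C_A (CSTR or dilute feed) favours B.

0.0245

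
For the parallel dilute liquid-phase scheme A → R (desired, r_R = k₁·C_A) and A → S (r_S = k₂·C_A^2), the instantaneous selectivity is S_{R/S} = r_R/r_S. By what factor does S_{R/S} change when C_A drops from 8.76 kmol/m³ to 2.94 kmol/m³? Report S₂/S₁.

2.98

S_{R/S} = (k₁/k₂)·C_A⁻¹, so S₂/S₁ = (C_{A,2}/C_{A,1})⁻¹.
= 8.76/2.94 = 2.98.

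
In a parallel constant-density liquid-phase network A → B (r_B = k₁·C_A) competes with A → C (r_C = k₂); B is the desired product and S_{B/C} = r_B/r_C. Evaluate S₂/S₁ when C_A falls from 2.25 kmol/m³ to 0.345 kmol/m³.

0.153

S_{B/C} = (k₁/k₂)·C_A, so S₂/S₁ = (C_{A,2}/C_{A,1}).
= 0.345/2.25 = 0.153.
Selectivity toward B falls as C_A falls — high-concentration operation is favoured.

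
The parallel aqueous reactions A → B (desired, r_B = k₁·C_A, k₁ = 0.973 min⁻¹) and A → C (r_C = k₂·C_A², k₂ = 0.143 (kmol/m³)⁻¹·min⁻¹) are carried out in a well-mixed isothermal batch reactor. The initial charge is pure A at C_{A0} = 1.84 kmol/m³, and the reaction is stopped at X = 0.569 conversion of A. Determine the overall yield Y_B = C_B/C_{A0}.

C_A = C_{A0}(1−X) = 0.7930 kmol/m³.
Along a PFR/batch, dC_B/dC_A = −r_B/(r_B+r_C) = −k₁/(k₁+k₂·C_A).
Integrating from C_{A0} to C_A: C_B = (0.973/0.143)·ln[(0.973+0.143·1.84)/(0.973+0.143·0.793)] = 6.804·ln(1.236/1.086) = 0.8784 kmol/m³.
Y_B = C_B/C_{A0} = 0.8784/1.84 = 0.477.

0.477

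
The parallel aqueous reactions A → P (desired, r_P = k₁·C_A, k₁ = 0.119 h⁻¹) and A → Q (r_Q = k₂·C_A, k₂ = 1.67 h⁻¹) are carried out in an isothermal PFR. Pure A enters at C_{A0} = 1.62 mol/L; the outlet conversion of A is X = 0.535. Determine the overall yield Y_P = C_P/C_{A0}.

0.0356

C_A = C_{A0}(1−X) = 0.7533 mol/L.
Both paths are first order in A, so the instantaneous fraction to P is constant: dC_P/d(−C_A) = k₁/(k₁+k₂) = 0.06652.
C_P = 0.06652·(C_{A0}−C_A) = 0.06652×0.8667 = 0.0577 mol/L.
Y_P = C_P/C_{A0} = 0.05765/1.62 = 0.0356.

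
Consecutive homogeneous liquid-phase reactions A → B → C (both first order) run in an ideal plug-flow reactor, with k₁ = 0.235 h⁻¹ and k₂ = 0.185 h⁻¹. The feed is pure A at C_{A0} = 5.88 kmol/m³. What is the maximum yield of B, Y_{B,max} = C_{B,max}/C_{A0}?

At the optimum, C_{B,max}/C_{A0} = (k₁/k₂)^[k₂/(k₂−k₁)].
= (0.235/0.185)^(0.185/(0.185−0.235)) = (1.270)^(-3.700) = 0.4127.

0.413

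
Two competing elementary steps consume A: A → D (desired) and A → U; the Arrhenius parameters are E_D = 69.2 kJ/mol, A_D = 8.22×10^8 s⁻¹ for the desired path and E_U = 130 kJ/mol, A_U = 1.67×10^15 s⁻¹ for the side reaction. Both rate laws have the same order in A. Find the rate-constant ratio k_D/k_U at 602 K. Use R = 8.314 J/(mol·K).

Since both paths have the same order in A, the concentration cancels and S_{D/U} = k_D/k_U = (A_D/A_U)·exp[(E_U−E_D)/(RT)].
(E_U−E_D)/(RT) = (130−69.2)×10³/(8.314×602) = 60800/5005 = 12.15.
k_D/k_U = (8.22×10^8/1.67×10^15)·exp(12.15) = 4.922×10^-7 × 1.887×10^5 = 0.0929.
Since E_D < E_U, lowering the temperature improves selectivity toward D.

0.0929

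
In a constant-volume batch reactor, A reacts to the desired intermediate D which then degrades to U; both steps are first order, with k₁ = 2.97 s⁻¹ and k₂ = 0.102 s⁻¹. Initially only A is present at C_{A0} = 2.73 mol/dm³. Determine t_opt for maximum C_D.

Setting dC_D/dt = 0 gives t_opt = ln(k₂/k₁)/(k₂−k₁).
= ln(0.102/2.97)/(0.102−2.97) = ln(0.03434)/-2.868 = -3.371/-2.868 = 1.18 s.

1.18 s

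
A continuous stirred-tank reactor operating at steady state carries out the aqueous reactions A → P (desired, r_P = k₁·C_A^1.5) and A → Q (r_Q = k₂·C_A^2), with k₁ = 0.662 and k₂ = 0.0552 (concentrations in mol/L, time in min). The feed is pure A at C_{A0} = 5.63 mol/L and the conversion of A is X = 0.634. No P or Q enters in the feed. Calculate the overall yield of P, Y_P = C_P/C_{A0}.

0.566

Exit C_A = C_{A0}(1−X) = 5.63×0.366 = 2.061 mol/L.
In a CSTR the entire volume is at exit conditions, so r_P = 0.662×2.061^1.5 = 1.958 and r_Q = 0.0552×2.061^2 = 0.2344.
Fraction of consumed A going to P: r_P/(r_P+r_Q) = 0.8931.
C_P = 0.8931·C_{A0}·X = 0.8931×5.63×0.634 = 3.19 mol/L; Y_P = C_P/C_{A0} = 0.566.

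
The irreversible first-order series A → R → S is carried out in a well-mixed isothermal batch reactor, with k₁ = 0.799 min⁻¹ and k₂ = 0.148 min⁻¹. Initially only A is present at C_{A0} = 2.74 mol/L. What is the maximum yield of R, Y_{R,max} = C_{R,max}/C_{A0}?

At the optimum, C_{R,max}/C_{A0} = (k₁/k₂)^[k₂/(k₂−k₁)].
= (0.799/0.148)^(0.148/(0.148−0.799)) = (5.399)^(-0.2273) = 0.6816.

0.682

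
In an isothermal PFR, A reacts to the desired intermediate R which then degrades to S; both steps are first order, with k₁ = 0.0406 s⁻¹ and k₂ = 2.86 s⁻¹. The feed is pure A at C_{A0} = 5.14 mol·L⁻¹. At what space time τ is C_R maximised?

The intermediate peaks when r₁ = r₂, i.e. k₁e^(−k₁τ) = k₂e^(−k₂τ), giving τ_opt = ln(k₂/k₁)/(k₂−k₁).
= ln(2.86/0.0406)/(2.86−0.0406) = ln(70.44)/2.819 = 4.255/2.819 = 1.51 s.

1.51 s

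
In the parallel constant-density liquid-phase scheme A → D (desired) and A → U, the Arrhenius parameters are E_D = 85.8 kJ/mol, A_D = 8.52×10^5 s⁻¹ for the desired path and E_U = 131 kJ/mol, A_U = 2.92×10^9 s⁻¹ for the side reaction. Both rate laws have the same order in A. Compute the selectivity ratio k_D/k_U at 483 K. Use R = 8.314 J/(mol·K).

k_D/k_U = (A_D/A_U)·exp[−(E_D−E_U)/(RT)] = (A_D/A_U)·exp[(E_U−E_D)/(RT)].
(E_U−E_D)/(RT) = (131−85.8)×10³/(8.314×483) = 45200/4016 = 11.26.
k_D/k_U = (8.52×10^5/2.92×10^9)·exp(11.26) = 2.918×10^-4 × 77337 = 22.6.

22.6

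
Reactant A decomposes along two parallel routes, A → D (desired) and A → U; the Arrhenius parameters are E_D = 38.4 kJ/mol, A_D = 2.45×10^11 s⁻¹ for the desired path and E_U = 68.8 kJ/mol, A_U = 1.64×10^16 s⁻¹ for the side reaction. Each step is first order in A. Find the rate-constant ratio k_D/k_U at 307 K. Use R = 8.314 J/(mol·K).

k_D/k_U = (A_D/A_U)·exp[−(E_D−E_U)/(RT)] = (A_D/A_U)·exp[(E_U−E_D)/(RT)].
(E_U−E_D)/(RT) = (68.8−38.4)×10³/(8.314×307) = 30400/2552 = 11.91.
k_D/k_U = (2.45×10^11/1.64×10^16)·exp(11.91) = 1.494×10^-5 × 1.488×10^5 = 2.22.

2.22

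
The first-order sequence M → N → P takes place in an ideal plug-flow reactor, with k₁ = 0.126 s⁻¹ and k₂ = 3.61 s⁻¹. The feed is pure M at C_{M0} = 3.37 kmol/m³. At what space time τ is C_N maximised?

0.963 s

For first-order series the maximum of C_N occurs at τ_opt = ln(k₂/k₁)/(k₂−k₁).
= ln(3.61/0.126)/(3.61−0.126) = ln(28.65)/3.484 = 3.355/3.484 = 0.963 s.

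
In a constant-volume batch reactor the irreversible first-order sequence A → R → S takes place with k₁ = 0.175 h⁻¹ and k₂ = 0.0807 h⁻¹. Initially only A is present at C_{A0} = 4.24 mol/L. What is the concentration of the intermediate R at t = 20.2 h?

1.31 mol/L

Solving the coupled first-order balances gives C_R(t) = [k₁/(k₂−k₁)]·C_{A0}·(e^(−k₁t) − e^(−k₂t)).
e^(−k₁t) = e^(−0.175×20.2) = e^(−3.535) = 0.02916; e^(−k₂t) = e^(−1.630) = 0.1959.
C_R = 0.175×4.24/(0.0807−0.175) × (0.02916−0.1959) = (-7.869)×(-0.1667) = 1.312 mol/L.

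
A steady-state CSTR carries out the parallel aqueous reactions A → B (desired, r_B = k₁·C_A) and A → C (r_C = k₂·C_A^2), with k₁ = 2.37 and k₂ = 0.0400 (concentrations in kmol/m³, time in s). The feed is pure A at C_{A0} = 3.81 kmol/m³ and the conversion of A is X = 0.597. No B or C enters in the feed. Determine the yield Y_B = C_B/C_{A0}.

0.582

Exit C_A = C_{A0}(1−X) = 3.81×0.403 = 1.535 kmol/m³.
A CSTR operates uniformly at the exit composition, giving r_B = 3.639 and r_C = 0.09430 (each k·C_A^n at C_A = 1.535).
Fraction of consumed A going to B: r_B/(r_B+r_C) = 0.9747.
C_B = 0.9747·C_{A0}·X = 0.9747×3.81×0.597 = 2.22 kmol/m³; Y_B = C_B/C_{A0} = 0.582.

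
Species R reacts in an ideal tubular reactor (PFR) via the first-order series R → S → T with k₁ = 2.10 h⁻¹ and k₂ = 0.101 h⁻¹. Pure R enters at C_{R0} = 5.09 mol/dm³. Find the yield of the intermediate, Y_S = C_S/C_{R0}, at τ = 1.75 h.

0.854

For first-order series with pure R initially, C_S(τ) = k₁C_{R0}/(k₂−k₁)·(e^(−k₁τ) − e^(−k₂τ)).
e^(−k₁τ) = e^(−2.10×1.75) = e^(−3.675) = 0.02535; e^(−k₂τ) = e^(−0.1768) = 0.8380.
C_S = 2.10×5.09/(0.101−2.10) × (0.02535−0.8380) = (-5.347)×(-0.8126) = 4.345 mol/dm³.
Y_S = C_S/C_{R0} = 4.345/5.09 = 0.854.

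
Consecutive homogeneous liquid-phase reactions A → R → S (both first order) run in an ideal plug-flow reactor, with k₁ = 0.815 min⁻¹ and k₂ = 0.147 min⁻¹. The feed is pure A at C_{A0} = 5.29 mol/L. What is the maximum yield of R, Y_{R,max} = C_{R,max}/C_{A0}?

For a first-order series the maximum intermediate yield is C_{R,max}/C_{A0} = (k₁/k₂)^[k₂/(k₂−k₁)].
= (0.815/0.147)^(0.147/(0.147−0.815)) = (5.544)^(-0.2201) = 0.6860.

0.686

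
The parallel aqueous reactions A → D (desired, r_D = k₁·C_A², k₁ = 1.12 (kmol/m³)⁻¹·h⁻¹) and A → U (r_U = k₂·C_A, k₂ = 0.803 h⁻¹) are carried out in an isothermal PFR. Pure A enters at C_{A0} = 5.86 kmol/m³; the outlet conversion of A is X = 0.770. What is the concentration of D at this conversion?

C_A = C_{A0}(1−X) = 1.348 kmol/m³.
Along a PFR/batch, dC_U/dC_A = −r_U/(r_D+r_U) = −k₂/(k₂+k₁·C_A).
Integrating from C_{A0} to C_A: C_U = (0.803/1.12)·ln[(0.803+1.12·5.86)/(0.803+1.12·1.35)] = 0.7170·ln(7.366/2.313) = 0.8306 kmol/m³.
Then C_D = (C_{A0}−C_A) − C_U = 4.512 − 0.8306 = 3.682 kmol/m³.

3.68 kmol/m³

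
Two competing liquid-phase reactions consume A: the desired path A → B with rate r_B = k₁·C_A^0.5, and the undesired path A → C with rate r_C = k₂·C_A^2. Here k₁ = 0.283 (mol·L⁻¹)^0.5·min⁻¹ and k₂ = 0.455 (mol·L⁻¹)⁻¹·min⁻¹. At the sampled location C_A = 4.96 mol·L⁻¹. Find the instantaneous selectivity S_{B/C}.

0.0563

S_{B/C} = r_B/r_C = (k₁·C_A^0.5)/(k₂·C_A^2) = (k₁/k₂)·C_A^-1.5.
= (0.283×4.960^0.5) / (0.455×4.960^2) = 0.6303/11.19 = 0.0563.
The undesired path is higher order in A, so low C_A (CSTR or dilute feed) favours B.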